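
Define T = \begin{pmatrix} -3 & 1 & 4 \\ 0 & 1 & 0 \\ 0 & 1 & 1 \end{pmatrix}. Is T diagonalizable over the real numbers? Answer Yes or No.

No

Characteristic polynomial: p(s) = s^3 + s^2 - 5s + 3 = (s - 1)^2(s + 3).
s = 1 has algebraic multiplicity 2; rank(T − 1I) = 2, so geometric multiplicity = 1.
Geometric multiplicity < algebraic multiplicity, so T is not diagonalizable.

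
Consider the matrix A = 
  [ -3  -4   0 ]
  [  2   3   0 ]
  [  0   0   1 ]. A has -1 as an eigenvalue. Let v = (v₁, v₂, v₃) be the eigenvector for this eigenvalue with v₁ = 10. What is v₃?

0

A + 1I = [[-2, -4, 0], [2, 4, 0], [0, 0, 2]].
Solving (A + 1I)v = 0 gives the eigenspace spanned by (10, -5, 0).
With v₁ = 10, v = (10, -5, 0), so v₃ = 0.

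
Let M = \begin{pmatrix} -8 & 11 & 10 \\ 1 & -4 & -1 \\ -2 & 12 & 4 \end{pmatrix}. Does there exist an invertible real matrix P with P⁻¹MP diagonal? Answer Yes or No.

Characteristic polynomial: p(μ) = μ^3 + 8μ^2 + 5μ - 50 = (μ - 2)(μ + 5)^2.
μ = -5 has algebraic multiplicity 2; rank(M + 5I) = 2, so geometric multiplicity = 1.
Geometric multiplicity < algebraic multiplicity, so M is not diagonalizable.

No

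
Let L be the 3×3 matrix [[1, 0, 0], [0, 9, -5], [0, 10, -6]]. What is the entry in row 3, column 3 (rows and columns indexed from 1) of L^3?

-66

Characteristic polynomial: μ^3 - 4μ^2 - μ + 4 = (μ - 4)(μ - 1)(μ + 1), so the eigenvalues are -1, 1, 4.
μ=4: eigenvector (0, 1, 1).
μ=-1: eigenvector (0, -1, -2).
μ=1: eigenvector (1, 0, 0).
P = [[0, 0, 1], [1, -1, 0], [1, -2, 0]], D = diag(4, -1, 1), P⁻¹ = [[0, 2, -1], [0, 1, -1], [1, 0, 0]].
L³ = P·diag(64, -1, 1)·P⁻¹ = [[1, 0, 0], [0, 129, -65], [0, 130, -66]].
The requested entry is -66.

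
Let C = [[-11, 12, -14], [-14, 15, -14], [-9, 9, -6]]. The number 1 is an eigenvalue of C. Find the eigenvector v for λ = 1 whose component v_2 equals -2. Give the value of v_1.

-2

C − 1I = [[-12, 12, -14], [-14, 14, -14], [-9, 9, -7]].
Solving (C − 1I)v = 0 gives the eigenspace spanned by (-2, -2, 0).
With v_2 = -2, v = (-2, -2, 0), so v_1 = -2.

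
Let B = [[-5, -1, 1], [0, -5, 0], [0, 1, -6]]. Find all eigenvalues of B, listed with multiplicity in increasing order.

Characteristic polynomial: p(s) = s^3 + 16s^2 + 85s + 150 = (s + 5)^2(s + 6).
Roots (with multiplicity): -6, -5, -5.

-6, -5, -5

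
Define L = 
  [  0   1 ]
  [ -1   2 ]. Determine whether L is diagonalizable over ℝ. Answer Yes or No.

Characteristic polynomial: p(t) = t^2 - 2t + 1 = (t - 1)^2.
t = 1 has algebraic multiplicity 2; rank(L − 1I) = 1, so geometric multiplicity = 1.
Geometric multiplicity < algebraic multiplicity, so L is not diagonalizable.

No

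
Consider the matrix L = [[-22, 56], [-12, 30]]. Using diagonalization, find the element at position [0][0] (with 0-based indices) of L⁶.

-279488

Characteristic polynomial: μ^2 - 8μ + 12 = (μ - 6)(μ - 2), so the eigenvalues are 2, 6.
μ=2: eigenvector (7, 3).
μ=6: eigenvector (2, 1).
P = [[7, 2], [3, 1]], D = diag(2, 6), P⁻¹ = [[1, -2], [-3, 7]].
L⁶ = P·diag(64, 46656)·P⁻¹ = [[-279488, 652288], [-139776, 326208]].
The requested entry is -279488.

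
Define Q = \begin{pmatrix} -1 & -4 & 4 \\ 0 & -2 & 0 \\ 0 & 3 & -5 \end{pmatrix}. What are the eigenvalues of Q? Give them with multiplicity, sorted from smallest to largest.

Characteristic polynomial: p(μ) = μ^3 + 8μ^2 + 17μ + 10 = (μ + 1)(μ + 2)(μ + 5).
Roots (with multiplicity): -5, -2, -1.

-5, -2, -1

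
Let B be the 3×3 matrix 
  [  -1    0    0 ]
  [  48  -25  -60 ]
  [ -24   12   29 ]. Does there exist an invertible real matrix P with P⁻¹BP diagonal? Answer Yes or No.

Yes

Characteristic polynomial: p(s) = s^3 - 3s^2 - 9s - 5 = (s - 5)(s + 1)^2.
s = -1 has algebraic multiplicity 2; rank(B + 1I) = 1, so geometric multiplicity = 2.
Every eigenvalue has geometric = algebraic multiplicity, so B is diagonalizable.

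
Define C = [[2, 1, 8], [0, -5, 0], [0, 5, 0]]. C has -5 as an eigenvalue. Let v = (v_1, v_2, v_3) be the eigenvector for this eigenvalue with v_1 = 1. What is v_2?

1

C + 5I = [[7, 1, 8], [0, 0, 0], [0, 5, 5]].
Solving (C + 5I)v = 0 gives the eigenspace spanned by (1, 1, -1).
With v_1 = 1, v = (1, 1, -1), so v_2 = 1.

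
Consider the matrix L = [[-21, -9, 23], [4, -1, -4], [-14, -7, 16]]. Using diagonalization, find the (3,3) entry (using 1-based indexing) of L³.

Characteristic polynomial: λ^3 + 6λ^2 - λ - 30 = (λ - 2)(λ + 3)(λ + 5), so the eigenvalues are -5, -3, 2.
λ=-3: eigenvector (1, -2, 0).
λ=-5: eigenvector (2, -1, 1).
λ=2: eigenvector (1, 0, 1).
P = [[1, 2, 1], [-2, -1, 0], [0, 1, 1]], D = diag(-3, -5, 2), P⁻¹ = [[-1, -1, 1], [2, 1, -2], [-2, -1, 3]].
L³ = P·diag(-27, -125, 8)·P⁻¹ = [[-489, -231, 497], [196, 71, -196], [-266, -133, 274]].
The requested entry is 274.

274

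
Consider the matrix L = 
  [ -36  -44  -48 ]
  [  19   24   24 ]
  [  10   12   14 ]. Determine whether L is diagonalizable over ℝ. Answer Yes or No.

Characteristic polynomial: p(λ) = λ^3 - 2λ^2 - 4λ + 8 = (λ - 2)^2(λ + 2).
λ = 2 has algebraic multiplicity 2; rank(L − 2I) = 2, so geometric multiplicity = 1.
Geometric multiplicity < algebraic multiplicity, so L is not diagonalizable.

No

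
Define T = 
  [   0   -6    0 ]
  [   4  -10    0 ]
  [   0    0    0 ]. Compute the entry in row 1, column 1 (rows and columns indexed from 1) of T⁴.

Characteristic polynomial: λ^3 + 10λ^2 + 24λ = λ(λ + 4)(λ + 6), so the eigenvalues are -6, -4, 0.
λ=-4: eigenvector (-3, -2, 0).
λ=-6: eigenvector (-1, -1, 0).
λ=0: eigenvector (0, 0, 1).
P = [[-3, -1, 0], [-2, -1, 0], [0, 0, 1]], D = diag(-4, -6, 0), P⁻¹ = [[-1, 1, 0], [2, -3, 0], [0, 0, 1]].
T⁴ = P·diag(256, 1296, 0)·P⁻¹ = [[-1824, 3120, 0], [-2080, 3376, 0], [0, 0, 0]].
The requested entry is -1824.

-1824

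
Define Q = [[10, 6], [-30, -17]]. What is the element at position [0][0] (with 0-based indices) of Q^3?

460

Characteristic polynomial: s^2 + 7s + 10 = (s + 2)(s + 5), so the eigenvalues are -5, -2.
s=-2: eigenvector (1, -2).
s=-5: eigenvector (-2, 5).
P = [[1, -2], [-2, 5]], D = diag(-2, -5), P⁻¹ = [[5, 2], [2, 1]].
Q³ = P·diag(-8, -125)·P⁻¹ = [[460, 234], [-1170, -593]].
The requested entry is 460.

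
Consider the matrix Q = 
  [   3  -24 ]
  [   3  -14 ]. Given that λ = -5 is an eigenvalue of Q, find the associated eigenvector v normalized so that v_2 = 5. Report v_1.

15

Q + 5I = [[8, -24], [3, -9]].
Solving (Q + 5I)v = 0 gives the eigenspace spanned by (15, 5).
With v_2 = 5, v = (15, 5), so v_1 = 15.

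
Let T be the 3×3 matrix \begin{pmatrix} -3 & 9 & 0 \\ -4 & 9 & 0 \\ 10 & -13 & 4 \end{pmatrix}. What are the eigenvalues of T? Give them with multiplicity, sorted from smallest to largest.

3, 3, 4

Characteristic polynomial: p(λ) = λ^3 - 10λ^2 + 33λ - 36 = (λ - 4)(λ - 3)^2.
Roots (with multiplicity): 3, 3, 4.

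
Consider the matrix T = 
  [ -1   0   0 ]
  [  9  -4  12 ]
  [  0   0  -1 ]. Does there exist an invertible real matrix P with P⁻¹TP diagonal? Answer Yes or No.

Yes

Characteristic polynomial: p(λ) = λ^3 + 6λ^2 + 9λ + 4 = (λ + 1)^2(λ + 4).
λ = -1 has algebraic multiplicity 2; rank(T + 1I) = 1, so geometric multiplicity = 2.
Every eigenvalue has geometric = algebraic multiplicity, so T is diagonalizable.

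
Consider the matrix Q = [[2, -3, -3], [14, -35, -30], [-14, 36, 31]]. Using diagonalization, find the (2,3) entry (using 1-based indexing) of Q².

78

Characteristic polynomial: r^3 + 2r^2 - 13r + 10 = (r - 2)(r - 1)(r + 5), so the eigenvalues are -5, 1, 2.
r=2: eigenvector (1, 2, -2).
r=-5: eigenvector (0, 1, -1).
r=1: eigenvector (3, 2, -1).
P = [[1, 0, 3], [2, 1, 2], [-2, -1, -1]], D = diag(2, -5, 1), P⁻¹ = [[1, -3, -3], [-2, 5, 4], [0, 1, 1]].
Q² = P·diag(4, 25, 1)·P⁻¹ = [[4, -9, -9], [-42, 103, 78], [42, -102, -77]].
The requested entry is 78.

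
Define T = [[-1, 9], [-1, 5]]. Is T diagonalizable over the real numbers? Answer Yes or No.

No

Characteristic polynomial: p(r) = r^2 - 4r + 4 = (r - 2)^2.
r = 2 has algebraic multiplicity 2; rank(T − 2I) = 1, so geometric multiplicity = 1.
Geometric multiplicity < algebraic multiplicity, so T is not diagonalizable.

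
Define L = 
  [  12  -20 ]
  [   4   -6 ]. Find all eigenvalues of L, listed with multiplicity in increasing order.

Characteristic polynomial: p(μ) = μ^2 - 6μ + 8 = (μ - 4)(μ - 2).
Roots (with multiplicity): 2, 4.

2, 4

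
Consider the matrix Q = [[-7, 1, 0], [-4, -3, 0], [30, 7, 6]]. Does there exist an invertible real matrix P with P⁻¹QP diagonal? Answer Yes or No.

No

Characteristic polynomial: p(s) = s^3 + 4s^2 - 35s - 150 = (s - 6)(s + 5)^2.
s = -5 has algebraic multiplicity 2; rank(Q + 5I) = 2, so geometric multiplicity = 1.
Geometric multiplicity < algebraic multiplicity, so Q is not diagonalizable.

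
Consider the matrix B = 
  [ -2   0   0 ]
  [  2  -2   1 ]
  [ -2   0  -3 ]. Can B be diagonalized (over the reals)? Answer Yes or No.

Yes

Characteristic polynomial: p(μ) = μ^3 + 7μ^2 + 16μ + 12 = (μ + 2)^2(μ + 3).
μ = -2 has algebraic multiplicity 2; rank(B + 2I) = 1, so geometric multiplicity = 2.
Every eigenvalue has geometric = algebraic multiplicity, so B is diagonalizable.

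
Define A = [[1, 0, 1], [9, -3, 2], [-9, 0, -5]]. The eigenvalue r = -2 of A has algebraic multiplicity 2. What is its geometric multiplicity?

A + 2I = [[3, 0, 1], [9, -1, 2], [-9, 0, -3]].
This matrix has rank 2, so its null space has dimension 3 − 2 = 1.

1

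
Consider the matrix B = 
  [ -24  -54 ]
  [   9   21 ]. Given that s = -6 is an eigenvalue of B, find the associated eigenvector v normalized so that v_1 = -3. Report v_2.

B + 6I = [[-18, -54], [9, 27]].
Solving (B + 6I)v = 0 gives the eigenspace spanned by (-3, 1).
With v_1 = -3, v = (-3, 1), so v_2 = 1.

1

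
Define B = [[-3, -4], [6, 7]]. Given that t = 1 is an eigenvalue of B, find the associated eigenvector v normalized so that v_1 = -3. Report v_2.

B − 1I = [[-4, -4], [6, 6]].
Solving (B − 1I)v = 0 gives the eigenspace spanned by (-3, 3).
With v_1 = -3, v = (-3, 3), so v_2 = 3.

3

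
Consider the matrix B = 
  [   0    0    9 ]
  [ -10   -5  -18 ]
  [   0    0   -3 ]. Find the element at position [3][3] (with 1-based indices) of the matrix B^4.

81

Characteristic polynomial: r^3 + 8r^2 + 15r = r(r + 3)(r + 5), so the eigenvalues are -5, -3, 0.
r=0: eigenvector (1, -2, 0).
r=-5: eigenvector (0, 1, 0).
r=-3: eigenvector (-3, 6, 1).
P = [[1, 0, -3], [-2, 1, 6], [0, 0, 1]], D = diag(0, -5, -3), P⁻¹ = [[1, 0, 3], [2, 1, 0], [0, 0, 1]].
B⁴ = P·diag(0, 625, 81)·P⁻¹ = [[0, 0, -243], [1250, 625, 486], [0, 0, 81]].
The requested entry is 81.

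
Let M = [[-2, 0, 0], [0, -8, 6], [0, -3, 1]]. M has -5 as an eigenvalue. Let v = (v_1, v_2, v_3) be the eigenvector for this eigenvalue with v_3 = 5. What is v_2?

10

M + 5I = [[3, 0, 0], [0, -3, 6], [0, -3, 6]].
Solving (M + 5I)v = 0 gives the eigenspace spanned by (0, 10, 5).
With v_3 = 5, v = (0, 10, 5), so v_2 = 10.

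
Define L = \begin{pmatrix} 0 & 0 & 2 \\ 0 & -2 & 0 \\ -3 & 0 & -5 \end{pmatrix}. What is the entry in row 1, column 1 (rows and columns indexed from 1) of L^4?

Characteristic polynomial: t^3 + 7t^2 + 16t + 12 = (t + 2)^2(t + 3), so the eigenvalues are -3, -2, -2.
t=-3: eigenvector (-2, 0, 3).
t=-2: eigenvector (0, 1, 0).
t=-2: eigenvector (1, 0, -1).
P = [[-2, 0, 1], [0, 1, 0], [3, 0, -1]], D = diag(-3, -2, -2), P⁻¹ = [[1, 0, 1], [0, 1, 0], [3, 0, 2]].
L⁴ = P·diag(81, 16, 16)·P⁻¹ = [[-114, 0, -130], [0, 16, 0], [195, 0, 211]].
The requested entry is -114.

-114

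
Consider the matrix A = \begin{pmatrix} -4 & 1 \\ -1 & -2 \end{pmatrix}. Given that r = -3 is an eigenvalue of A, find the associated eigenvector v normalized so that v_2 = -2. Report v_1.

-2

A + 3I = [[-1, 1], [-1, 1]].
Solving (A + 3I)v = 0 gives the eigenspace spanned by (-2, -2).
With v_2 = -2, v = (-2, -2), so v_1 = -2.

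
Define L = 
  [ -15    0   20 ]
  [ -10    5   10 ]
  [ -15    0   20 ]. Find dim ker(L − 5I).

L − 5I = [[-20, 0, 20], [-10, 0, 10], [-15, 0, 15]].
This matrix has rank 1, so its null space has dimension 3 − 1 = 2.

2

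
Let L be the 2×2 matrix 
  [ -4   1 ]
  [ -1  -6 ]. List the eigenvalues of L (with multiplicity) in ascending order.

Characteristic polynomial: p(λ) = λ^2 + 10λ + 25 = (λ + 5)^2.
Roots (with multiplicity): -5, -5.

-5, -5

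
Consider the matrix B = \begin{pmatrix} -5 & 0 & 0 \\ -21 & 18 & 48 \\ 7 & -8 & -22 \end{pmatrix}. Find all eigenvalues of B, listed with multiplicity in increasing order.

Characteristic polynomial: p(s) = s^3 + 9s^2 + 8s - 60 = (s - 2)(s + 5)(s + 6).
Roots (with multiplicity): -6, -5, 2.

-6, -5, 2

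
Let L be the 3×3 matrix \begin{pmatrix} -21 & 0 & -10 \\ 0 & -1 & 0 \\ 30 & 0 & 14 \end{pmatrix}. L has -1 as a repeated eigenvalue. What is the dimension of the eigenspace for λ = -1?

L + 1I = [[-20, 0, -10], [0, 0, 0], [30, 0, 15]].
This matrix has rank 1, so its null space has dimension 3 − 1 = 2.

2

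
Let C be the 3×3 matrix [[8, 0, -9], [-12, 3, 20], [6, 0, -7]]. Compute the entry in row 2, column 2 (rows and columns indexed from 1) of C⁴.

Characteristic polynomial: μ^3 - 4μ^2 + μ + 6 = (μ - 3)(μ - 2)(μ + 1), so the eigenvalues are -1, 2, 3.
μ=3: eigenvector (0, 1, 0).
μ=2: eigenvector (3, -4, 2).
μ=-1: eigenvector (1, -2, 1).
P = [[0, 3, 1], [1, -4, -2], [0, 2, 1]], D = diag(3, 2, -1), P⁻¹ = [[0, 1, 2], [1, 0, -1], [-2, 0, 3]].
C⁴ = P·diag(81, 16, 1)·P⁻¹ = [[46, 0, -45], [-60, 81, 220], [30, 0, -29]].
The requested entry is 81.

81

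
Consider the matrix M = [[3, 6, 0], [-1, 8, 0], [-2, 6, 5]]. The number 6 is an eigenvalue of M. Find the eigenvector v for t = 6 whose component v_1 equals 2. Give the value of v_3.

2

M − 6I = [[-3, 6, 0], [-1, 2, 0], [-2, 6, -1]].
Solving (M − 6I)v = 0 gives the eigenspace spanned by (2, 1, 2).
With v_1 = 2, v = (2, 1, 2), so v_3 = 2.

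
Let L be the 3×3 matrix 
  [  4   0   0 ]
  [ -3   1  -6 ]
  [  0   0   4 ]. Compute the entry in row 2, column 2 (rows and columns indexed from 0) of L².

16

Characteristic polynomial: λ^3 - 9λ^2 + 24λ - 16 = (λ - 4)^2(λ - 1), so the eigenvalues are 1, 4, 4.
λ=4: eigenvector (1, -1, 0).
λ=1: eigenvector (0, 1, 0).
λ=4: eigenvector (0, -2, 1).
P = [[1, 0, 0], [-1, 1, -2], [0, 0, 1]], D = diag(4, 1, 4), P⁻¹ = [[1, 0, 0], [1, 1, 2], [0, 0, 1]].
L² = P·diag(16, 1, 16)·P⁻¹ = [[16, 0, 0], [-15, 1, -30], [0, 0, 16]].
The requested entry is 16.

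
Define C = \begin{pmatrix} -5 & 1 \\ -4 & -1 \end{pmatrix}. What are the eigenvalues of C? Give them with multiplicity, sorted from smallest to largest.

Characteristic polynomial: p(t) = t^2 + 6t + 9 = (t + 3)^2.
Roots (with multiplicity): -3, -3.

-3, -3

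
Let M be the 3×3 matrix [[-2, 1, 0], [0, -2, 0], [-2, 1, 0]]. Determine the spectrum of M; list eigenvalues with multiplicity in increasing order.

Characteristic polynomial: p(s) = s^3 + 4s^2 + 4s = s(s + 2)^2.
Roots (with multiplicity): -2, -2, 0.

-2, -2, 0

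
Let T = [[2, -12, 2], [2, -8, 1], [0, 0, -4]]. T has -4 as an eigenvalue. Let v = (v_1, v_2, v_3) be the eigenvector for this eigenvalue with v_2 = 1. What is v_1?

2

T + 4I = [[6, -12, 2], [2, -4, 1], [0, 0, 0]].
Solving (T + 4I)v = 0 gives the eigenspace spanned by (2, 1, 0).
With v_2 = 1, v = (2, 1, 0), so v_1 = 2.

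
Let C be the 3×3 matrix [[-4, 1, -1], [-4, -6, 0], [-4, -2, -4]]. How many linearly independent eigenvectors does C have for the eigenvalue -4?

1

C + 4I = [[0, 1, -1], [-4, -2, 0], [-4, -2, 0]].
This matrix has rank 2, so its null space has dimension 3 − 2 = 1.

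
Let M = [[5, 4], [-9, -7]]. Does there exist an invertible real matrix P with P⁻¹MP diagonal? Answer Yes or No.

Characteristic polynomial: p(t) = t^2 + 2t + 1 = (t + 1)^2.
t = -1 has algebraic multiplicity 2; rank(M + 1I) = 1, so geometric multiplicity = 1.
Geometric multiplicity < algebraic multiplicity, so M is not diagonalizable.

No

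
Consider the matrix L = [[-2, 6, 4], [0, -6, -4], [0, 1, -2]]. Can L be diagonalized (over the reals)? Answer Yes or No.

No

Characteristic polynomial: p(s) = s^3 + 10s^2 + 32s + 32 = (s + 2)(s + 4)^2.
s = -4 has algebraic multiplicity 2; rank(L + 4I) = 2, so geometric multiplicity = 1.
Geometric multiplicity < algebraic multiplicity, so L is not diagonalizable.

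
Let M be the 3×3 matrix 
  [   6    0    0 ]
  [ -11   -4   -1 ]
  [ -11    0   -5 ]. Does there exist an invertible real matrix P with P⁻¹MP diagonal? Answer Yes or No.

Characteristic polynomial: p(r) = r^3 + 3r^2 - 34r - 120 = (r - 6)(r + 4)(r + 5).
All 3 eigenvalues are distinct, so M is diagonalizable.

Yes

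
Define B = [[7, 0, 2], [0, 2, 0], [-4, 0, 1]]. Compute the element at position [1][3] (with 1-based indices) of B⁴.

544

Characteristic polynomial: r^3 - 10r^2 + 31r - 30 = (r - 5)(r - 3)(r - 2), so the eigenvalues are 2, 3, 5.
r=5: eigenvector (1, 0, -1).
r=2: eigenvector (0, 1, 0).
r=3: eigenvector (-1, 0, 2).
P = [[1, 0, -1], [0, 1, 0], [-1, 0, 2]], D = diag(5, 2, 3), P⁻¹ = [[2, 0, 1], [0, 1, 0], [1, 0, 1]].
B⁴ = P·diag(625, 16, 81)·P⁻¹ = [[1169, 0, 544], [0, 16, 0], [-1088, 0, -463]].
The requested entry is 544.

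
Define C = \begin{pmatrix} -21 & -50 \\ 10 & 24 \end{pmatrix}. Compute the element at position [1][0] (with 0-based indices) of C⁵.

Characteristic polynomial: r^2 - 3r - 4 = (r - 4)(r + 1), so the eigenvalues are -1, 4.
r=4: eigenvector (-2, 1).
r=-1: eigenvector (5, -2).
P = [[-2, 5], [1, -2]], D = diag(4, -1), P⁻¹ = [[2, 5], [1, 2]].
C⁵ = P·diag(1024, -1)·P⁻¹ = [[-4101, -10250], [2050, 5124]].
The requested entry is 2050.

2050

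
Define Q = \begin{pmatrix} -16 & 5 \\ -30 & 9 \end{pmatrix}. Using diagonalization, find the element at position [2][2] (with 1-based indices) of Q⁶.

Characteristic polynomial: r^2 + 7r + 6 = (r + 1)(r + 6), so the eigenvalues are -6, -1.
r=-1: eigenvector (1, 3).
r=-6: eigenvector (-1, -2).
P = [[1, -1], [3, -2]], D = diag(-1, -6), P⁻¹ = [[-2, 1], [-3, 1]].
Q⁶ = P·diag(1, 46656)·P⁻¹ = [[139966, -46655], [279930, -93309]].
The requested entry is -93309.

-93309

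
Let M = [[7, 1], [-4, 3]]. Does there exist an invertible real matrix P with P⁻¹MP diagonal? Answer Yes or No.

Characteristic polynomial: p(λ) = λ^2 - 10λ + 25 = (λ - 5)^2.
λ = 5 has algebraic multiplicity 2; rank(M − 5I) = 1, so geometric multiplicity = 1.
Geometric multiplicity < algebraic multiplicity, so M is not diagonalizable.

No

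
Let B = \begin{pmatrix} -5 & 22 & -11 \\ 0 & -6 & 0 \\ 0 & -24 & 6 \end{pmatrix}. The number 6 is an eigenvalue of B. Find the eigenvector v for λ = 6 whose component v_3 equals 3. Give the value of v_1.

B − 6I = [[-11, 22, -11], [0, -12, 0], [0, -24, 0]].
Solving (B − 6I)v = 0 gives the eigenspace spanned by (-3, 0, 3).
With v_3 = 3, v = (-3, 0, 3), so v_1 = -3.

-3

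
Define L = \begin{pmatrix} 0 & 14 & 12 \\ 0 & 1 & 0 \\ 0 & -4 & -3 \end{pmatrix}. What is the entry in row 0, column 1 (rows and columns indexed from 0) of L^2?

Characteristic polynomial: λ^3 + 2λ^2 - 3λ = λ(λ - 1)(λ + 3), so the eigenvalues are -3, 0, 1.
λ=0: eigenvector (1, 0, 0).
λ=1: eigenvector (2, 1, -1).
λ=-3: eigenvector (-4, 0, 1).
P = [[1, 2, -4], [0, 1, 0], [0, -1, 1]], D = diag(0, 1, -3), P⁻¹ = [[1, 2, 4], [0, 1, 0], [0, 1, 1]].
L² = P·diag(0, 1, 9)·P⁻¹ = [[0, -34, -36], [0, 1, 0], [0, 8, 9]].
The requested entry is -34.

-34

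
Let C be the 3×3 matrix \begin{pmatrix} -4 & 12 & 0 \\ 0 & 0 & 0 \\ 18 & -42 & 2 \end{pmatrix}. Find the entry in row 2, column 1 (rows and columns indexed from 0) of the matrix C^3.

-600

Characteristic polynomial: μ^3 + 2μ^2 - 8μ = μ(μ - 2)(μ + 4), so the eigenvalues are -4, 0, 2.
μ=-4: eigenvector (1, 0, -3).
μ=0: eigenvector (3, 1, -6).
μ=2: eigenvector (0, 0, 1).
P = [[1, 3, 0], [0, 1, 0], [-3, -6, 1]], D = diag(-4, 0, 2), P⁻¹ = [[1, -3, 0], [0, 1, 0], [3, -3, 1]].
C³ = P·diag(-64, 0, 8)·P⁻¹ = [[-64, 192, 0], [0, 0, 0], [216, -600, 8]].
The requested entry is -600.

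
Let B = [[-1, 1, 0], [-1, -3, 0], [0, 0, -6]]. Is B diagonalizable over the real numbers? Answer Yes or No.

No

Characteristic polynomial: p(μ) = μ^3 + 10μ^2 + 28μ + 24 = (μ + 2)^2(μ + 6).
μ = -2 has algebraic multiplicity 2; rank(B + 2I) = 2, so geometric multiplicity = 1.
Geometric multiplicity < algebraic multiplicity, so B is not diagonalizable.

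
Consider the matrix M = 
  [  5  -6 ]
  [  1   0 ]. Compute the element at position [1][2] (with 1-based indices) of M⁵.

Characteristic polynomial: λ^2 - 5λ + 6 = (λ - 3)(λ - 2), so the eigenvalues are 2, 3.
λ=3: eigenvector (3, 1).
λ=2: eigenvector (2, 1).
P = [[3, 2], [1, 1]], D = diag(3, 2), P⁻¹ = [[1, -2], [-1, 3]].
M⁵ = P·diag(243, 32)·P⁻¹ = [[665, -1266], [211, -390]].
The requested entry is -1266.

-1266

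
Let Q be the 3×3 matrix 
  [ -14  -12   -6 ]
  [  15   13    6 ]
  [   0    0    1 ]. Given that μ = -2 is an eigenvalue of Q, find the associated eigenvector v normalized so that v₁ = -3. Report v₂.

Q + 2I = [[-12, -12, -6], [15, 15, 6], [0, 0, 3]].
Solving (Q + 2I)v = 0 gives the eigenspace spanned by (-3, 3, 0).
With v₁ = -3, v = (-3, 3, 0), so v₂ = 3.

3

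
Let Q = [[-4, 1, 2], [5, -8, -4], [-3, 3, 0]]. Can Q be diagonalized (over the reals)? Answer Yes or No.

Characteristic polynomial: p(μ) = μ^3 + 12μ^2 + 45μ + 54 = (μ + 3)^2(μ + 6).
μ = -3 has algebraic multiplicity 2; rank(Q + 3I) = 2, so geometric multiplicity = 1.
Geometric multiplicity < algebraic multiplicity, so Q is not diagonalizable.

No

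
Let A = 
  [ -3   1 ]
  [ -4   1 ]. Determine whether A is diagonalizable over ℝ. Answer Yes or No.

No

Characteristic polynomial: p(r) = r^2 + 2r + 1 = (r + 1)^2.
r = -1 has algebraic multiplicity 2; rank(A + 1I) = 1, so geometric multiplicity = 1.
Geometric multiplicity < algebraic multiplicity, so A is not diagonalizable.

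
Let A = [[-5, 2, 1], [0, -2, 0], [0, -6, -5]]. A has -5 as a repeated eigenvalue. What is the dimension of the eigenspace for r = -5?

A + 5I = [[0, 2, 1], [0, 3, 0], [0, -6, 0]].
This matrix has rank 2, so its null space has dimension 3 − 2 = 1.

1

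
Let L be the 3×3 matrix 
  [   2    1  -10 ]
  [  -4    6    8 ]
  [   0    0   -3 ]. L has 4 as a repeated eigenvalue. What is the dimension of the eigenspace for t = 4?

L − 4I = [[-2, 1, -10], [-4, 2, 8], [0, 0, -7]].
This matrix has rank 2, so its null space has dimension 3 − 2 = 1.

1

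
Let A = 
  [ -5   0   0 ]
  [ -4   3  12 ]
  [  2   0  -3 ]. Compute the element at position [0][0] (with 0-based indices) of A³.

-125

Characteristic polynomial: r^3 + 5r^2 - 9r - 45 = (r - 3)(r + 3)(r + 5), so the eigenvalues are -5, -3, 3.
r=-5: eigenvector (1, 2, -1).
r=3: eigenvector (0, 1, 0).
r=-3: eigenvector (0, -2, 1).
P = [[1, 0, 0], [2, 1, -2], [-1, 0, 1]], D = diag(-5, 3, -3), P⁻¹ = [[1, 0, 0], [0, 1, 2], [1, 0, 1]].
A³ = P·diag(-125, 27, -27)·P⁻¹ = [[-125, 0, 0], [-196, 27, 108], [98, 0, -27]].
The requested entry is -125.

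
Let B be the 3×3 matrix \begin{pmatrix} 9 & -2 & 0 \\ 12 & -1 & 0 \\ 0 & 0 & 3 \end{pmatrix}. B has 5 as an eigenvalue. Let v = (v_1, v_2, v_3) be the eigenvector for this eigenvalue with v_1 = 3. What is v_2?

6

B − 5I = [[4, -2, 0], [12, -6, 0], [0, 0, -2]].
Solving (B − 5I)v = 0 gives the eigenspace spanned by (3, 6, 0).
With v_1 = 3, v = (3, 6, 0), so v_2 = 6.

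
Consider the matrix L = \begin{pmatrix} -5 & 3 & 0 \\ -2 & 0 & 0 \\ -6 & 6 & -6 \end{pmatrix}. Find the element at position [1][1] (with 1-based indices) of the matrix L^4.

Characteristic polynomial: s^3 + 11s^2 + 36s + 36 = (s + 2)(s + 3)(s + 6), so the eigenvalues are -6, -3, -2.
s=-3: eigenvector (3, 2, -2).
s=-6: eigenvector (0, 0, 1).
s=-2: eigenvector (1, 1, 0).
P = [[3, 0, 1], [2, 0, 1], [-2, 1, 0]], D = diag(-3, -6, -2), P⁻¹ = [[1, -1, 0], [2, -2, 1], [-2, 3, 0]].
L⁴ = P·diag(81, 1296, 16)·P⁻¹ = [[211, -195, 0], [130, -114, 0], [2430, -2430, 1296]].
The requested entry is 211.

211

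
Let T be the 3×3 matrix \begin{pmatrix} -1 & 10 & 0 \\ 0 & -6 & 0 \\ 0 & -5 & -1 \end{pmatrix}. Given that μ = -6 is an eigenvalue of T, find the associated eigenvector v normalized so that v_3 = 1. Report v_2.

1

T + 6I = [[5, 10, 0], [0, 0, 0], [0, -5, 5]].
Solving (T + 6I)v = 0 gives the eigenspace spanned by (-2, 1, 1).
With v_3 = 1, v = (-2, 1, 1), so v_2 = 1.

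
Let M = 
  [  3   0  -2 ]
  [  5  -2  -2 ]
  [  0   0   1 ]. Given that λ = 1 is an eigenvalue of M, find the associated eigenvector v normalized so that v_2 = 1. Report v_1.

1

M − 1I = [[2, 0, -2], [5, -3, -2], [0, 0, 0]].
Solving (M − 1I)v = 0 gives the eigenspace spanned by (1, 1, 1).
With v_2 = 1, v = (1, 1, 1), so v_1 = 1.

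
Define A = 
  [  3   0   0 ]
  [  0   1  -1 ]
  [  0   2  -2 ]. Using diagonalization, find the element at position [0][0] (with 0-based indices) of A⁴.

81

Characteristic polynomial: s^3 - 2s^2 - 3s = s(s - 3)(s + 1), so the eigenvalues are -1, 0, 3.
s=3: eigenvector (1, 0, 0).
s=-1: eigenvector (0, -1, -2).
s=0: eigenvector (0, 1, 1).
P = [[1, 0, 0], [0, -1, 1], [0, -2, 1]], D = diag(3, -1, 0), P⁻¹ = [[1, 0, 0], [0, 1, -1], [0, 2, -1]].
A⁴ = P·diag(81, 1, 0)·P⁻¹ = [[81, 0, 0], [0, -1, 1], [0, -2, 2]].
The requested entry is 81.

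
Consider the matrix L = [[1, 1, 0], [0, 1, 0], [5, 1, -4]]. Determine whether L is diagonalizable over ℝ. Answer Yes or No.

Characteristic polynomial: p(t) = t^3 + 2t^2 - 7t + 4 = (t - 1)^2(t + 4).
t = 1 has algebraic multiplicity 2; rank(L − 1I) = 2, so geometric multiplicity = 1.
Geometric multiplicity < algebraic multiplicity, so L is not diagonalizable.

No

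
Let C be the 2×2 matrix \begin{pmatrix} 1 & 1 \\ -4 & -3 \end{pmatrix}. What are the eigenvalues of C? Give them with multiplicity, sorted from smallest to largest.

-1, -1

Characteristic polynomial: p(μ) = μ^2 + 2μ + 1 = (μ + 1)^2.
Roots (with multiplicity): -1, -1.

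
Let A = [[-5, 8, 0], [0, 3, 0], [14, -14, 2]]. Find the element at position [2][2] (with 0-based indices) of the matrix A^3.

Characteristic polynomial: μ^3 - 19μ + 30 = (μ - 3)(μ - 2)(μ + 5), so the eigenvalues are -5, 2, 3.
μ=-5: eigenvector (1, 0, -2).
μ=3: eigenvector (1, 1, 0).
μ=2: eigenvector (0, 0, 1).
P = [[1, 1, 0], [0, 1, 0], [-2, 0, 1]], D = diag(-5, 3, 2), P⁻¹ = [[1, -1, 0], [0, 1, 0], [2, -2, 1]].
A³ = P·diag(-125, 27, 8)·P⁻¹ = [[-125, 152, 0], [0, 27, 0], [266, -266, 8]].
The requested entry is 8.

8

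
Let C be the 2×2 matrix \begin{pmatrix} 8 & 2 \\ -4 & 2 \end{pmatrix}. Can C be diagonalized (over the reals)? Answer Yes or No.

Yes

Characteristic polynomial: p(λ) = λ^2 - 10λ + 24 = (λ - 6)(λ - 4).
All 2 eigenvalues are distinct, so C is diagonalizable.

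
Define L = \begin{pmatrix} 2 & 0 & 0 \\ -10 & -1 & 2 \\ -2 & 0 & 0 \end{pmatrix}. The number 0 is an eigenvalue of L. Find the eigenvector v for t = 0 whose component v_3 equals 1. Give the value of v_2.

2

L = [[2, 0, 0], [-10, -1, 2], [-2, 0, 0]].
Solving (L)v = 0 gives the eigenspace spanned by (0, 2, 1).
With v_3 = 1, v = (0, 2, 1), so v_2 = 2.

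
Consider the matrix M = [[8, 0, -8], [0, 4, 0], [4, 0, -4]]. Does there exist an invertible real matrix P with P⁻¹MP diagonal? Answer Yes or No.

Characteristic polynomial: p(t) = t^3 - 8t^2 + 16t = t(t - 4)^2.
t = 4 has algebraic multiplicity 2; rank(M − 4I) = 1, so geometric multiplicity = 2.
Every eigenvalue has geometric = algebraic multiplicity, so M is diagonalizable.

Yes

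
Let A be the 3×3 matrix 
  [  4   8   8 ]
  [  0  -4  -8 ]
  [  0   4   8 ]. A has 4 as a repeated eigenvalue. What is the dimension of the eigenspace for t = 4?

A − 4I = [[0, 8, 8], [0, -8, -8], [0, 4, 4]].
This matrix has rank 1, so its null space has dimension 3 − 1 = 2.

2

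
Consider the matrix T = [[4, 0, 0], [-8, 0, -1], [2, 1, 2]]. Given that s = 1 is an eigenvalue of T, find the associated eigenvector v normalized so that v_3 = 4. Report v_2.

T − 1I = [[3, 0, 0], [-8, -1, -1], [2, 1, 1]].
Solving (T − 1I)v = 0 gives the eigenspace spanned by (0, -4, 4).
With v_3 = 4, v = (0, -4, 4), so v_2 = -4.

-4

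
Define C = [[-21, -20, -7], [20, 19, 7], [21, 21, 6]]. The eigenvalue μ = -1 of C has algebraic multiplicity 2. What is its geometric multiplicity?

1

C + 1I = [[-20, -20, -7], [20, 20, 7], [21, 21, 7]].
This matrix has rank 2, so its null space has dimension 3 − 2 = 1.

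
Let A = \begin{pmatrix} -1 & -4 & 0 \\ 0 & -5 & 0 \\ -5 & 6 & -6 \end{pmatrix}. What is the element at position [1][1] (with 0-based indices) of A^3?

-125

Characteristic polynomial: r^3 + 12r^2 + 41r + 30 = (r + 1)(r + 5)(r + 6), so the eigenvalues are -6, -5, -1.
r=-6: eigenvector (0, 0, 1).
r=-5: eigenvector (1, 1, 1).
r=-1: eigenvector (1, 0, -1).
P = [[0, 1, 1], [0, 1, 0], [1, 1, -1]], D = diag(-6, -5, -1), P⁻¹ = [[1, -2, 1], [0, 1, 0], [1, -1, 0]].
A³ = P·diag(-216, -125, -1)·P⁻¹ = [[-1, -124, 0], [0, -125, 0], [-215, 306, -216]].
The requested entry is -125.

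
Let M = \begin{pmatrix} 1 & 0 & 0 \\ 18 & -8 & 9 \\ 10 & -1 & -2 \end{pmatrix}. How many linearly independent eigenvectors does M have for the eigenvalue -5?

1

M + 5I = [[6, 0, 0], [18, -3, 9], [10, -1, 3]].
This matrix has rank 2, so its null space has dimension 3 − 2 = 1.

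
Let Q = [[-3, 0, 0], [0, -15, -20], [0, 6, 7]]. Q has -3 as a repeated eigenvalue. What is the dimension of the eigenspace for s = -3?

2

Q + 3I = [[0, 0, 0], [0, -12, -20], [0, 6, 10]].
This matrix has rank 1, so its null space has dimension 3 − 1 = 2.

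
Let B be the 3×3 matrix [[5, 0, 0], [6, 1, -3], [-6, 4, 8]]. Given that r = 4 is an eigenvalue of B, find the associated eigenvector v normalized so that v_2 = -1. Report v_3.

B − 4I = [[1, 0, 0], [6, -3, -3], [-6, 4, 4]].
Solving (B − 4I)v = 0 gives the eigenspace spanned by (0, -1, 1).
With v_2 = -1, v = (0, -1, 1), so v_3 = 1.

1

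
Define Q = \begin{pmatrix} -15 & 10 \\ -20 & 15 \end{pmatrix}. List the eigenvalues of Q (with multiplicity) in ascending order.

-5, 5

Characteristic polynomial: p(s) = s^2 - 25 = (s - 5)(s + 5).
Roots (with multiplicity): -5, 5.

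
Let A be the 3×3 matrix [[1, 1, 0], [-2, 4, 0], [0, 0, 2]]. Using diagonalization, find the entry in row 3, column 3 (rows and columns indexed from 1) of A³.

Characteristic polynomial: t^3 - 7t^2 + 16t - 12 = (t - 3)(t - 2)^2, so the eigenvalues are 2, 2, 3.
t=3: eigenvector (1, 2, 0).
t=2: eigenvector (-1, -1, 0).
t=2: eigenvector (0, 0, 1).
P = [[1, -1, 0], [2, -1, 0], [0, 0, 1]], D = diag(3, 2, 2), P⁻¹ = [[-1, 1, 0], [-2, 1, 0], [0, 0, 1]].
A³ = P·diag(27, 8, 8)·P⁻¹ = [[-11, 19, 0], [-38, 46, 0], [0, 0, 8]].
The requested entry is 8.

8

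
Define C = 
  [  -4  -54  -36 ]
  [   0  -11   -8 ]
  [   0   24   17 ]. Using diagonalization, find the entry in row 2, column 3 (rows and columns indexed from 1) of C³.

Characteristic polynomial: t^3 - 2t^2 - 19t + 20 = (t - 5)(t - 1)(t + 4), so the eigenvalues are -4, 1, 5.
t=-4: eigenvector (1, 0, 0).
t=5: eigenvector (2, 1, -2).
t=1: eigenvector (0, 2, -3).
P = [[1, 2, 0], [0, 1, 2], [0, -2, -3]], D = diag(-4, 5, 1), P⁻¹ = [[1, 6, 4], [0, -3, -2], [0, 2, 1]].
C³ = P·diag(-64, 125, 1)·P⁻¹ = [[-64, -1134, -756], [0, -371, -248], [0, 744, 497]].
The requested entry is -248.

-248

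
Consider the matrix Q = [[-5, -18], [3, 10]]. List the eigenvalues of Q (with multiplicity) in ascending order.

Characteristic polynomial: p(μ) = μ^2 - 5μ + 4 = (μ - 4)(μ - 1).
Roots (with multiplicity): 1, 4.

1, 4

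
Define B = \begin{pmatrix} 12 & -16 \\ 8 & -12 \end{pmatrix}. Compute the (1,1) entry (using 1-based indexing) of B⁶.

Characteristic polynomial: μ^2 - 16 = (μ - 4)(μ + 4), so the eigenvalues are -4, 4.
μ=-4: eigenvector (-1, -1).
μ=4: eigenvector (2, 1).
P = [[-1, 2], [-1, 1]], D = diag(-4, 4), P⁻¹ = [[1, -2], [1, -1]].
B⁶ = P·diag(4096, 4096)·P⁻¹ = [[4096, 0], [0, 4096]].
The requested entry is 4096.

4096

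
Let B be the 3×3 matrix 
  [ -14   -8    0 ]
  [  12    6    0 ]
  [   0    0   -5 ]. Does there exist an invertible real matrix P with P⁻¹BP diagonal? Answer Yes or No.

Characteristic polynomial: p(μ) = μ^3 + 13μ^2 + 52μ + 60 = (μ + 2)(μ + 5)(μ + 6).
All 3 eigenvalues are distinct, so B is diagonalizable.

Yes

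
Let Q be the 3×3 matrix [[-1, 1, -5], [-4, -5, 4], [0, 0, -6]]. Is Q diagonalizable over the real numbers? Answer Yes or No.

No

Characteristic polynomial: p(μ) = μ^3 + 12μ^2 + 45μ + 54 = (μ + 3)^2(μ + 6).
μ = -3 has algebraic multiplicity 2; rank(Q + 3I) = 2, so geometric multiplicity = 1.
Geometric multiplicity < algebraic multiplicity, so Q is not diagonalizable.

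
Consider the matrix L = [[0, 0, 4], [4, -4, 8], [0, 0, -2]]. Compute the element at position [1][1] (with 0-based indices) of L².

Characteristic polynomial: s^3 + 6s^2 + 8s = s(s + 2)(s + 4), so the eigenvalues are -4, -2, 0.
s=0: eigenvector (1, 1, 0).
s=-2: eigenvector (-2, 0, 1).
s=-4: eigenvector (0, 1, 0).
P = [[1, -2, 0], [1, 0, 1], [0, 1, 0]], D = diag(0, -2, -4), P⁻¹ = [[1, 0, 2], [0, 0, 1], [-1, 1, -2]].
L² = P·diag(0, 4, 16)·P⁻¹ = [[0, 0, -8], [-16, 16, -32], [0, 0, 4]].
The requested entry is 16.

16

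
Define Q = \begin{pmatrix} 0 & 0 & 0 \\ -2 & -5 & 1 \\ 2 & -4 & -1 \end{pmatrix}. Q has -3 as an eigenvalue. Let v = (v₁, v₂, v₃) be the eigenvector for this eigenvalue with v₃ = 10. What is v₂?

Q + 3I = [[3, 0, 0], [-2, -2, 1], [2, -4, 2]].
Solving (Q + 3I)v = 0 gives the eigenspace spanned by (0, 5, 10).
With v₃ = 10, v = (0, 5, 10), so v₂ = 5.

5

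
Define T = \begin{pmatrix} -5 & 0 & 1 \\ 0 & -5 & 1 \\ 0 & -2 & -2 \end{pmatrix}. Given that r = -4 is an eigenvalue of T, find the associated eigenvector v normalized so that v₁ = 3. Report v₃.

3

T + 4I = [[-1, 0, 1], [0, -1, 1], [0, -2, 2]].
Solving (T + 4I)v = 0 gives the eigenspace spanned by (3, 3, 3).
With v₁ = 3, v = (3, 3, 3), so v₃ = 3.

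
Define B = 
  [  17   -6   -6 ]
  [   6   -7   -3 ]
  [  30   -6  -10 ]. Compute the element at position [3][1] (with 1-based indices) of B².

174

Characteristic polynomial: s^3 - 21s - 20 = (s - 5)(s + 1)(s + 4), so the eigenvalues are -4, -1, 5.
s=5: eigenvector (1, 0, 2).
s=-1: eigenvector (1, -1, 4).
s=-4: eigenvector (0, -1, 1).
P = [[1, 1, 0], [0, -1, -1], [2, 4, 1]], D = diag(5, -1, -4), P⁻¹ = [[3, -1, -1], [-2, 1, 1], [2, -2, -1]].
B² = P·diag(25, 1, 16)·P⁻¹ = [[73, -24, -24], [-30, 31, 15], [174, -78, -62]].
The requested entry is 174.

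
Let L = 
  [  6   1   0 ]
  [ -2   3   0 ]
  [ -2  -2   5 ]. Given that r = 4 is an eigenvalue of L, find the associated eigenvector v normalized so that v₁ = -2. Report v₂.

4

L − 4I = [[2, 1, 0], [-2, -1, 0], [-2, -2, 1]].
Solving (L − 4I)v = 0 gives the eigenspace spanned by (-2, 4, 4).
With v₁ = -2, v = (-2, 4, 4), so v₂ = 4.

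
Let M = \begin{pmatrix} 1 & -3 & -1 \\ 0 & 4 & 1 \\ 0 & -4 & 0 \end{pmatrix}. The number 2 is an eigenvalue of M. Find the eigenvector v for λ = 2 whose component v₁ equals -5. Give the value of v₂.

5

M − 2I = [[-1, -3, -1], [0, 2, 1], [0, -4, -2]].
Solving (M − 2I)v = 0 gives the eigenspace spanned by (-5, 5, -10).
With v₁ = -5, v = (-5, 5, -10), so v₂ = 5.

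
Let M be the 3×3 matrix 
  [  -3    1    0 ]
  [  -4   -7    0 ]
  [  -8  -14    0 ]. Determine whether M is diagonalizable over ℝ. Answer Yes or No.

Characteristic polynomial: p(μ) = μ^3 + 10μ^2 + 25μ = μ(μ + 5)^2.
μ = -5 has algebraic multiplicity 2; rank(M + 5I) = 2, so geometric multiplicity = 1.
Geometric multiplicity < algebraic multiplicity, so M is not diagonalizable.

No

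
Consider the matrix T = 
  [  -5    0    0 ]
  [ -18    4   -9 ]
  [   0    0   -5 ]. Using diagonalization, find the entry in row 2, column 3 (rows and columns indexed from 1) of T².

Characteristic polynomial: λ^3 + 6λ^2 - 15λ - 100 = (λ - 4)(λ + 5)^2, so the eigenvalues are -5, -5, 4.
λ=-5: eigenvector (1, 0, -2).
λ=4: eigenvector (0, 1, 0).
λ=-5: eigenvector (0, 1, 1).
P = [[1, 0, 0], [0, 1, 1], [-2, 0, 1]], D = diag(-5, 4, -5), P⁻¹ = [[1, 0, 0], [-2, 1, -1], [2, 0, 1]].
T² = P·diag(25, 16, 25)·P⁻¹ = [[25, 0, 0], [18, 16, 9], [0, 0, 25]].
The requested entry is 9.

9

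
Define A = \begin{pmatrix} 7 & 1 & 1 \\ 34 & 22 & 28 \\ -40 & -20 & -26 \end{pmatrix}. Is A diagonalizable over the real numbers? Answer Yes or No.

Characteristic polynomial: p(λ) = λ^3 - 3λ^2 - 34λ + 120 = (λ - 5)(λ - 4)(λ + 6).
All 3 eigenvalues are distinct, so A is diagonalizable.

Yes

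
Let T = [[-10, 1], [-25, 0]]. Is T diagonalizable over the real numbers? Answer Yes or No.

Characteristic polynomial: p(λ) = λ^2 + 10λ + 25 = (λ + 5)^2.
λ = -5 has algebraic multiplicity 2; rank(T + 5I) = 1, so geometric multiplicity = 1.
Geometric multiplicity < algebraic multiplicity, so T is not diagonalizable.

No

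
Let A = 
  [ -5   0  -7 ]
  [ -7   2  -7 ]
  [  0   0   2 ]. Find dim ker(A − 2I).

A − 2I = [[-7, 0, -7], [-7, 0, -7], [0, 0, 0]].
This matrix has rank 1, so its null space has dimension 3 − 1 = 2.

2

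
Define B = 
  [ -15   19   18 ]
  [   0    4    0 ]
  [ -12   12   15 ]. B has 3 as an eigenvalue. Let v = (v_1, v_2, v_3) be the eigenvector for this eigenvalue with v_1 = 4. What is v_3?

B − 3I = [[-18, 19, 18], [0, 1, 0], [-12, 12, 12]].
Solving (B − 3I)v = 0 gives the eigenspace spanned by (4, 0, 4).
With v_1 = 4, v = (4, 0, 4), so v_3 = 4.

4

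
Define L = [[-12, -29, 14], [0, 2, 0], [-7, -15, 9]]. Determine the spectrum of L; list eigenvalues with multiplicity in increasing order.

Characteristic polynomial: p(μ) = μ^3 + μ^2 - 16μ + 20 = (μ - 2)^2(μ + 5).
Roots (with multiplicity): -5, 2, 2.

-5, 2, 2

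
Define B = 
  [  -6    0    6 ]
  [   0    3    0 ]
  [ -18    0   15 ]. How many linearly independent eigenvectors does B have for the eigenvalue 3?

2

B − 3I = [[-9, 0, 6], [0, 0, 0], [-18, 0, 12]].
This matrix has rank 1, so its null space has dimension 3 − 1 = 2.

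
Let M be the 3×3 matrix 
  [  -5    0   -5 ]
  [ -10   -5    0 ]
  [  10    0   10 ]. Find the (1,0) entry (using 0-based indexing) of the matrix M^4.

2500

Characteristic polynomial: s^3 - 25s = s(s - 5)(s + 5), so the eigenvalues are -5, 0, 5.
s=5: eigenvector (1, -1, -2).
s=0: eigenvector (1, -2, -1).
s=-5: eigenvector (0, 1, 0).
P = [[1, 1, 0], [-1, -2, 1], [-2, -1, 0]], D = diag(5, 0, -5), P⁻¹ = [[-1, 0, -1], [2, 0, 1], [3, 1, 1]].
M⁴ = P·diag(625, 0, 625)·P⁻¹ = [[-625, 0, -625], [2500, 625, 1250], [1250, 0, 1250]].
The requested entry is 2500.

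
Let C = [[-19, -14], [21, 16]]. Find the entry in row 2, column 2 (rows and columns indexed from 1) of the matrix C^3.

274

Characteristic polynomial: r^2 + 3r - 10 = (r - 2)(r + 5), so the eigenvalues are -5, 2.
r=-5: eigenvector (1, -1).
r=2: eigenvector (-2, 3).
P = [[1, -2], [-1, 3]], D = diag(-5, 2), P⁻¹ = [[3, 2], [1, 1]].
C³ = P·diag(-125, 8)·P⁻¹ = [[-391, -266], [399, 274]].
The requested entry is 274.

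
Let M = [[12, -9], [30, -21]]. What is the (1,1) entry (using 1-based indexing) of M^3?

Characteristic polynomial: λ^2 + 9λ + 18 = (λ + 3)(λ + 6), so the eigenvalues are -6, -3.
λ=-6: eigenvector (1, 2).
λ=-3: eigenvector (-3, -5).
P = [[1, -3], [2, -5]], D = diag(-6, -3), P⁻¹ = [[-5, 3], [-2, 1]].
M³ = P·diag(-216, -27)·P⁻¹ = [[918, -567], [1890, -1161]].
The requested entry is 918.

918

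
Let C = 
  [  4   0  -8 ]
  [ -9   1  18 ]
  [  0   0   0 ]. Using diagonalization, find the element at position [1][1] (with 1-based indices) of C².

Characteristic polynomial: s^3 - 5s^2 + 4s = s(s - 4)(s - 1), so the eigenvalues are 0, 1, 4.
s=4: eigenvector (1, -3, 0).
s=0: eigenvector (2, 0, 1).
s=1: eigenvector (0, 1, 0).
P = [[1, 2, 0], [-3, 0, 1], [0, 1, 0]], D = diag(4, 0, 1), P⁻¹ = [[1, 0, -2], [0, 0, 1], [3, 1, -6]].
C² = P·diag(16, 0, 1)·P⁻¹ = [[16, 0, -32], [-45, 1, 90], [0, 0, 0]].
The requested entry is 16.

16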